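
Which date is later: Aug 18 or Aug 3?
Aug 18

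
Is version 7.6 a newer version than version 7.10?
No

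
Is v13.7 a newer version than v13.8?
No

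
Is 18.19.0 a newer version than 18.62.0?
No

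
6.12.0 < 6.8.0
False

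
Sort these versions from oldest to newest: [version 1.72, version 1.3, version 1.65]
[version 1.3, version 1.65, version 1.72]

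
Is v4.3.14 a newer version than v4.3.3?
Yes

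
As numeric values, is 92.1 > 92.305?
False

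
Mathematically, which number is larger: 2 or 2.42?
2.42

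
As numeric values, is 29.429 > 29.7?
False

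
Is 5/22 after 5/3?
Yes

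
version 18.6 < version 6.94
False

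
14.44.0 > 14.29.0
True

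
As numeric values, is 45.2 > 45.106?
True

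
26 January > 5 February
False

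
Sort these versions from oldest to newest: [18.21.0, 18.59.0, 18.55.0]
[18.21.0, 18.55.0, 18.59.0]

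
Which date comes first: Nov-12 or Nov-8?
Nov-8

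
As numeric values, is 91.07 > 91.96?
False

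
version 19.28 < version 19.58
True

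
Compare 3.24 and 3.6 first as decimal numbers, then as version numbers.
As decimals: 3.24 < 3.6. As versions: v3.24 > v3.6 (minor version 24 > 6).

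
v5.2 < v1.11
False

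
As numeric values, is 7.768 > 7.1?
True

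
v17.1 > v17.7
False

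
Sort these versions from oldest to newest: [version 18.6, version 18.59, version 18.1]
[version 18.1, version 18.6, version 18.59]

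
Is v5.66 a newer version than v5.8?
Yes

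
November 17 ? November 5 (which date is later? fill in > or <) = >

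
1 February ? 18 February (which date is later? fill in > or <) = <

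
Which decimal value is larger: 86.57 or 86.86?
86.86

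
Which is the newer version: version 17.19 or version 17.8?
version 17.19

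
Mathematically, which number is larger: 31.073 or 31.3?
31.3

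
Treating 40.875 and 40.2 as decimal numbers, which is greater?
40.875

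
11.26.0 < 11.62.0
True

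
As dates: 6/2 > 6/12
False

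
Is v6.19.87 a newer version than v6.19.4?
Yes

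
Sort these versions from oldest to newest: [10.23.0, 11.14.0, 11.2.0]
[10.23.0, 11.2.0, 11.14.0]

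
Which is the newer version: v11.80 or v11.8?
v11.80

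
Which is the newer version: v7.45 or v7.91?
v7.91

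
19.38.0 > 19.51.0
False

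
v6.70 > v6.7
True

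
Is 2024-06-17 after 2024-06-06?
Yes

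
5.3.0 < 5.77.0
True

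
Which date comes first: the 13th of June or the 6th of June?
the 6th of June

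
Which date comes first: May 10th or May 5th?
May 5th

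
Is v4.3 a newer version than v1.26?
Yes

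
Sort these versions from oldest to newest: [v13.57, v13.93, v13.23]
[v13.23, v13.57, v13.93]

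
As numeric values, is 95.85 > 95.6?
True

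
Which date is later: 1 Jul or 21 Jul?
21 Jul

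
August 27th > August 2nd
True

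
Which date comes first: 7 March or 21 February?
21 February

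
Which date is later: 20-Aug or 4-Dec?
4-Dec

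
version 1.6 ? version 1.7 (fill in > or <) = <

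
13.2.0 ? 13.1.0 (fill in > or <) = >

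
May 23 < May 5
False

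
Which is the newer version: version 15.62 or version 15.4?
version 15.62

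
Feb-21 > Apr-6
False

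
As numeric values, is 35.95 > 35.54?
True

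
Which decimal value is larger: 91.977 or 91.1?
91.977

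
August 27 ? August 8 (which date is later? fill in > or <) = >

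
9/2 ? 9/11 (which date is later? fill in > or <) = <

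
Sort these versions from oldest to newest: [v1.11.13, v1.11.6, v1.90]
[v1.11.6, v1.11.13, v1.90]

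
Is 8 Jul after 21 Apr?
Yes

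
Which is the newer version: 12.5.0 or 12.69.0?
12.69.0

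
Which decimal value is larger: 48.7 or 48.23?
48.7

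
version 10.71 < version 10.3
False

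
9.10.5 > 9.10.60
False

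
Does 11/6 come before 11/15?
Yes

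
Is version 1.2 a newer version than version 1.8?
No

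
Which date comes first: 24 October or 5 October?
5 October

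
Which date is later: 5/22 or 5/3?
5/22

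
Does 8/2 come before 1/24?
No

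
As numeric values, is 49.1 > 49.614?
False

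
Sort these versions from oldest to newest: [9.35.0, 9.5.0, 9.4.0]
[9.4.0, 9.5.0, 9.35.0]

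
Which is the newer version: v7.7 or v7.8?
v7.8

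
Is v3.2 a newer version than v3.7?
No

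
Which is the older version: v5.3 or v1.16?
v1.16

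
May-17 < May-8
False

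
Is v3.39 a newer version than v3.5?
Yes. Version numbers are compared segment by segment as integers, not as decimals: minor version 39 > 5, so v3.39 > v3.5 (even though the decimal 3.39 < 3.5).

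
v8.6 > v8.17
False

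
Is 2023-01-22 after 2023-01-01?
Yes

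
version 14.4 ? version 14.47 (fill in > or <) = <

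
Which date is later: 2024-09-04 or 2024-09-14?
2024-09-14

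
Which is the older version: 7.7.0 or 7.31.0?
7.7.0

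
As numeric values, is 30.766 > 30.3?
True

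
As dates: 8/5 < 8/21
True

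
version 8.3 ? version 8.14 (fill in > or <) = <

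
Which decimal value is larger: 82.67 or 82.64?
82.67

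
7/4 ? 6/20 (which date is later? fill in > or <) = >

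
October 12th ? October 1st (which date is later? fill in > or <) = >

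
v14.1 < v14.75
True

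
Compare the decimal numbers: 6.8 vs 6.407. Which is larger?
6.8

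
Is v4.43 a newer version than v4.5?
Yes. Version numbers are compared segment by segment as integers, not as decimals: minor version 43 > 5, so v4.43 > v4.5 (even though the decimal 4.43 < 4.5).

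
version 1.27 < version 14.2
True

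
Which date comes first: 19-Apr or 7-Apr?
7-Apr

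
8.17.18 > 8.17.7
True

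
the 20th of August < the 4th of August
False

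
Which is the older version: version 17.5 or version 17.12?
version 17.5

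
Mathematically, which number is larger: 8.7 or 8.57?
8.7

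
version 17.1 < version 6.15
False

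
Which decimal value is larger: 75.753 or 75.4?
75.753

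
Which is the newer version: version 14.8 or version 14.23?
version 14.23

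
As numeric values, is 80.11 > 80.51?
False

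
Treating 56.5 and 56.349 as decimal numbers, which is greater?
56.5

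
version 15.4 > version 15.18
False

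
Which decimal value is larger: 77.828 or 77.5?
77.828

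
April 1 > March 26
True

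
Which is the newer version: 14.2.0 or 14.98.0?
14.98.0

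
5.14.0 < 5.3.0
False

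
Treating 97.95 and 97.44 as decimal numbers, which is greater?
97.95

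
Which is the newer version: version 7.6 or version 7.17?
version 7.17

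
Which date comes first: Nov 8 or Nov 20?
Nov 8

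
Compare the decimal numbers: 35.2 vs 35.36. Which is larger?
35.36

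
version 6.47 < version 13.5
True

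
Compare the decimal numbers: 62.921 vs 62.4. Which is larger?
62.921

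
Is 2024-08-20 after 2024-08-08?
Yes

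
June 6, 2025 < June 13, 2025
True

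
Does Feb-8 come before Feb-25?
Yes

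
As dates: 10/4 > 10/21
False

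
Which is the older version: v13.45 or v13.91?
v13.45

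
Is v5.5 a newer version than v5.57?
No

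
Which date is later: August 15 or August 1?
August 15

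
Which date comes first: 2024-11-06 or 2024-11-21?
2024-11-06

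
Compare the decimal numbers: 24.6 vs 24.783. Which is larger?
24.783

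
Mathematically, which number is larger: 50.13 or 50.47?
50.47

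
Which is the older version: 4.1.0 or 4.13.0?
4.1.0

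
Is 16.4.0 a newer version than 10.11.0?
Yes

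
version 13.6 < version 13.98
True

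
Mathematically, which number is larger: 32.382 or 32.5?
32.5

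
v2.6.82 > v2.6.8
True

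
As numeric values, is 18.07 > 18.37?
False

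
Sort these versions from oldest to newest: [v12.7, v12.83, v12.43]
[v12.7, v12.43, v12.83]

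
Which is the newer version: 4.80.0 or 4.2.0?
4.80.0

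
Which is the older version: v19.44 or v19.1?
v19.1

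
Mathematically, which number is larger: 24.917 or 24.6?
24.917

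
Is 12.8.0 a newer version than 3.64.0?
Yes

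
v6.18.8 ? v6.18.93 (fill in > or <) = <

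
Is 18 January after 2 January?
Yes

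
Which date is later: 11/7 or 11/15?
11/15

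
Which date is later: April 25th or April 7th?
April 25th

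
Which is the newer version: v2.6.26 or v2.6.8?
v2.6.26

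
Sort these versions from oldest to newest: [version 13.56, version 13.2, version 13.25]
[version 13.2, version 13.25, version 13.56]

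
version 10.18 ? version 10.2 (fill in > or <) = >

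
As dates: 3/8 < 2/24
False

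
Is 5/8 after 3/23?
Yes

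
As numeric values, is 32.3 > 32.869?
False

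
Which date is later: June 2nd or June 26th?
June 26th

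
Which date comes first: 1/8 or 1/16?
1/8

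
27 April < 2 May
True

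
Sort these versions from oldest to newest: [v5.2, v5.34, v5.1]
[v5.1, v5.2, v5.34]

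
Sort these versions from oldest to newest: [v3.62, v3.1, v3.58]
[v3.1, v3.58, v3.62]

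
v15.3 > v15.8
False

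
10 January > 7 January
True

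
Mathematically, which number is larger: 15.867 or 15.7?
15.867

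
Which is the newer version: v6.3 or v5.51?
v6.3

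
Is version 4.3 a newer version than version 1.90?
Yes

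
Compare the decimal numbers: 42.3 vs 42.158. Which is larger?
42.3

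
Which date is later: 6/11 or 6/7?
6/11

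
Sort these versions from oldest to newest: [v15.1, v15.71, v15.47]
[v15.1, v15.47, v15.71]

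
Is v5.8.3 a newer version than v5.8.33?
No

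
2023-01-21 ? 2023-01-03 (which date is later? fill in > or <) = >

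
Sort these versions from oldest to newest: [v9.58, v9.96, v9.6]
[v9.6, v9.58, v9.96]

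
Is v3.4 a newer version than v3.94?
No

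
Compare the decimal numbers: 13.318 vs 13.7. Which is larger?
13.7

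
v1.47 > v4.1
False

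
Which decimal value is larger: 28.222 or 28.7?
28.7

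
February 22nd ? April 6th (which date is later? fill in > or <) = <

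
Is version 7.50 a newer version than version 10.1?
No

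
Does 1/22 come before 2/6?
Yes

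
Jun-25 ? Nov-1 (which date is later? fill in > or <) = <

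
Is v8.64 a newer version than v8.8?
Yes. Version numbers are compared segment by segment as integers, not as decimals: minor version 64 > 8, so v8.64 > v8.8 (even though the decimal 8.64 < 8.8).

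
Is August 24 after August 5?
Yes. Day 24 comes after day 5 in August — this is a date comparison, not a decimal one (the decimal 8.24 would be smaller than 8.5).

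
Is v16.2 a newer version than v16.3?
No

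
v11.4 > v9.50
True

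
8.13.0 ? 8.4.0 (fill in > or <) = >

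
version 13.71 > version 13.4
True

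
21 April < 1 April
False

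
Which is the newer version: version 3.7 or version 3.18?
version 3.18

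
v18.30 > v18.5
True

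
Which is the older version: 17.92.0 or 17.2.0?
17.2.0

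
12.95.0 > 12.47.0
True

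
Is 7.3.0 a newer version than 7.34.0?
No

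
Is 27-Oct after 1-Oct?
Yes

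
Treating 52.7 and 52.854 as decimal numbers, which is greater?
52.854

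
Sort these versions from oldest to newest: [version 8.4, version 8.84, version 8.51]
[version 8.4, version 8.51, version 8.84]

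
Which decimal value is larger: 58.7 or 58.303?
58.7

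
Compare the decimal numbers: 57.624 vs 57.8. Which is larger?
57.8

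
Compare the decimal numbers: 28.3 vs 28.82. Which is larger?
28.82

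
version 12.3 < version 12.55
True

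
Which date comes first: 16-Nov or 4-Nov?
4-Nov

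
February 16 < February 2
False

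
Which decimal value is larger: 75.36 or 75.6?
75.6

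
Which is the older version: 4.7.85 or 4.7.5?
4.7.5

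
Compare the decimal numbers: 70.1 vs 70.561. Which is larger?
70.561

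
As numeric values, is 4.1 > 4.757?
False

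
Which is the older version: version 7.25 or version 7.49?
version 7.25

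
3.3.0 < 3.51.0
True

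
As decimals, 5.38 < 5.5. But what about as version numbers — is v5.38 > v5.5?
True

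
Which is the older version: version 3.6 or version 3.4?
version 3.4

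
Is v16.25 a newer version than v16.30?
No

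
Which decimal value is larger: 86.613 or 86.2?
86.613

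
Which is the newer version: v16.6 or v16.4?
v16.6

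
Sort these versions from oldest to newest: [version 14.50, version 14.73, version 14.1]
[version 14.1, version 14.50, version 14.73]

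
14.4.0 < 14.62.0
True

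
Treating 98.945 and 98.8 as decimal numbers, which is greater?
98.945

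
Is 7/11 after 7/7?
Yes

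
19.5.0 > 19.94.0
False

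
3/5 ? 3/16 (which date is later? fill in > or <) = <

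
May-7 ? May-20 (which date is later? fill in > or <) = <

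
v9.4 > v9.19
False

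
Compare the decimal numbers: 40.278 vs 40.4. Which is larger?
40.4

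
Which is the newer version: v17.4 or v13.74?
v17.4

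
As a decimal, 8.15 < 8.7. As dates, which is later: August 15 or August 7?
August 15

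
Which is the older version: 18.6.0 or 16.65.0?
16.65.0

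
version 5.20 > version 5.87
False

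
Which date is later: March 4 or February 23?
March 4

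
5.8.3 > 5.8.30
False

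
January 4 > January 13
False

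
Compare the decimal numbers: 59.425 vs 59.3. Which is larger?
59.425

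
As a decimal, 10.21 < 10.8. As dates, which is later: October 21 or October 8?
October 21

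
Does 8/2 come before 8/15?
Yes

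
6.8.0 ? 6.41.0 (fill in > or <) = <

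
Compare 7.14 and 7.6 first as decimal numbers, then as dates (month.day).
As decimals: 7.14 < 7.6. As dates: 7/14 is later than 7/6 (day 14 > day 6).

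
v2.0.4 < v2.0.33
True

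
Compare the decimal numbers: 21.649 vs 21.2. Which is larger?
21.649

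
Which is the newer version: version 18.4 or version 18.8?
version 18.8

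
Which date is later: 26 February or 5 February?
26 February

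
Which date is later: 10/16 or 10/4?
10/16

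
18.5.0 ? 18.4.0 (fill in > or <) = >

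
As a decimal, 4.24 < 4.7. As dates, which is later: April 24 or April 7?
April 24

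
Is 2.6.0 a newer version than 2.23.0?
No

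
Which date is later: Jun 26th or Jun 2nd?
Jun 26th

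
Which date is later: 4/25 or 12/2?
12/2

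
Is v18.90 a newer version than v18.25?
Yes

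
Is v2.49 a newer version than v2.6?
Yes. Version numbers are compared segment by segment as integers, not as decimals: minor version 49 > 6, so v2.49 > v2.6 (even though the decimal 2.49 < 2.6).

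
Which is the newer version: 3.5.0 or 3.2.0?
3.5.0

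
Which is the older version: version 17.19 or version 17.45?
version 17.19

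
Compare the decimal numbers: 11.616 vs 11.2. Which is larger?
11.616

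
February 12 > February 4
True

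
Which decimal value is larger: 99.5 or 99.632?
99.632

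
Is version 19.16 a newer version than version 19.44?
No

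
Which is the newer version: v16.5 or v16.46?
v16.46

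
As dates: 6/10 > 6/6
True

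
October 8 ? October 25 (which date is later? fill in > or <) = <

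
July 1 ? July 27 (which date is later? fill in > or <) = <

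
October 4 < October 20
True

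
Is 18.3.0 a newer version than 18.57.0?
No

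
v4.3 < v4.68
True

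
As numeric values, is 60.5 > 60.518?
False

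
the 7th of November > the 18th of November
False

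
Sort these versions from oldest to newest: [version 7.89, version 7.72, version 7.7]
[version 7.7, version 7.72, version 7.89]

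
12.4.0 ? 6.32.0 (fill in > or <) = >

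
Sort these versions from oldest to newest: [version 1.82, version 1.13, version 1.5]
[version 1.5, version 1.13, version 1.82]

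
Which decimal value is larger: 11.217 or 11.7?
11.7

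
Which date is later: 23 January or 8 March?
8 March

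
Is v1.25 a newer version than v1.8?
Yes. Version numbers are compared segment by segment as integers, not as decimals: minor version 25 > 8, so v1.25 > v1.8 (even though the decimal 1.25 < 1.8).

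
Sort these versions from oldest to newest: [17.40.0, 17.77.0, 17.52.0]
[17.40.0, 17.52.0, 17.77.0]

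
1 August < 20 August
True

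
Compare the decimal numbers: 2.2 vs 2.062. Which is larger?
2.2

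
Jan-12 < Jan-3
False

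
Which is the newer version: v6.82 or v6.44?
v6.82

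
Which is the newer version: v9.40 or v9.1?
v9.40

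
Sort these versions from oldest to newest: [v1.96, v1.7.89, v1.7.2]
[v1.7.2, v1.7.89, v1.96]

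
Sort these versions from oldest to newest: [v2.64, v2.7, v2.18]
[v2.7, v2.18, v2.64]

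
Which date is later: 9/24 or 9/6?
9/24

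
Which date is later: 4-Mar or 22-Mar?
22-Mar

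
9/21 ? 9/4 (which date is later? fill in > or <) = >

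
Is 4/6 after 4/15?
No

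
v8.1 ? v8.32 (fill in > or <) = <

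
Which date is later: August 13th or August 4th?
August 13th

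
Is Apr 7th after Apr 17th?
No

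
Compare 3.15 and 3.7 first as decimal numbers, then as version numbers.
As decimals: 3.15 < 3.7. As versions: v3.15 > v3.7 (minor version 15 > 7).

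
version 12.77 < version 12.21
False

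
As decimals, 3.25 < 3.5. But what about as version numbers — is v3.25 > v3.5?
True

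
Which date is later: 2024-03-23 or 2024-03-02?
2024-03-23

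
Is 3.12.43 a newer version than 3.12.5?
Yes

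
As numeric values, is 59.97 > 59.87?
True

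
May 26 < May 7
False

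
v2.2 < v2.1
False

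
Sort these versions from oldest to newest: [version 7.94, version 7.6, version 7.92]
[version 7.6, version 7.92, version 7.94]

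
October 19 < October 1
False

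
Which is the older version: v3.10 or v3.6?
v3.6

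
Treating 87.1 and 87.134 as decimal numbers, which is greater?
87.134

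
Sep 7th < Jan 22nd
False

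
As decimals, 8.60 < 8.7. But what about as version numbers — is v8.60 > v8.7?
True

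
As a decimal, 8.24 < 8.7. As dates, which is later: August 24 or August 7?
August 24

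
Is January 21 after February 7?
No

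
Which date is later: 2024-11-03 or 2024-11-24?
2024-11-24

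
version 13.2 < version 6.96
False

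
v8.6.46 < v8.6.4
False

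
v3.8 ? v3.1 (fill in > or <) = >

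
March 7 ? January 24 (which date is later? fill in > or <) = >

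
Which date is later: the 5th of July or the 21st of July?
the 21st of July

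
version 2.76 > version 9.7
False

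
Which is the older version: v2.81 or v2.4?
v2.4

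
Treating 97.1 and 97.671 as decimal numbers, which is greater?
97.671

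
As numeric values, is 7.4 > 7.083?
True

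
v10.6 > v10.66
False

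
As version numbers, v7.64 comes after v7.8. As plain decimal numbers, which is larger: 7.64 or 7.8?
7.8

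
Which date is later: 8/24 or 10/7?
10/7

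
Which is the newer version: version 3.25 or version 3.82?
version 3.82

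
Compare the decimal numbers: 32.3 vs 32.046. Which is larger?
32.3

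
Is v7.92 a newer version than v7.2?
Yes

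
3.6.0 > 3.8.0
False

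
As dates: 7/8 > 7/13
False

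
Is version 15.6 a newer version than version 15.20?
No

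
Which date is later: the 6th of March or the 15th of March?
the 15th of March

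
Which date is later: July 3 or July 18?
July 18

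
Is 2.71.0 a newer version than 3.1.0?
No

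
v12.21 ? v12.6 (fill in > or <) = >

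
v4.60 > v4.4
True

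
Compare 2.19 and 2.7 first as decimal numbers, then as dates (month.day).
As decimals: 2.19 < 2.7. As dates: 2/19 is later than 2/7 (day 19 > day 7).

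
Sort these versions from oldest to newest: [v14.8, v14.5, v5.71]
[v5.71, v14.5, v14.8]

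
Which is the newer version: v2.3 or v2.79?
v2.79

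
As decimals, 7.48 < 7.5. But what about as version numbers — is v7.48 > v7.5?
True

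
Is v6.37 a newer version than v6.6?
Yes. Version numbers are compared segment by segment as integers, not as decimals: minor version 37 > 6, so v6.37 > v6.6 (even though the decimal 6.37 < 6.6).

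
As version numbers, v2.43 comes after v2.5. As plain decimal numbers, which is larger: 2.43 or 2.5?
2.5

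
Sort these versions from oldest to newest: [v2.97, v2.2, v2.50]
[v2.2, v2.50, v2.97]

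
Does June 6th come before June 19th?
Yes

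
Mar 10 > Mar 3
True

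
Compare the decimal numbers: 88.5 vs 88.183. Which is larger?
88.5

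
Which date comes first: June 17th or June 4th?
June 4th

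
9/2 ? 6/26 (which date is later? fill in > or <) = >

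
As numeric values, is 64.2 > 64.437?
False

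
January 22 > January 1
True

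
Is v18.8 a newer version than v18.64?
No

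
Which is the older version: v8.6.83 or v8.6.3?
v8.6.3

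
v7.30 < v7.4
False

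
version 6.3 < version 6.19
True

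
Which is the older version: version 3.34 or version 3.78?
version 3.34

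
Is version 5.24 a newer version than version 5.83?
No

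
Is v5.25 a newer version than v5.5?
Yes. Version numbers are compared segment by segment as integers, not as decimals: minor version 25 > 5, so v5.25 > v5.5 (even though the decimal 5.25 < 5.5).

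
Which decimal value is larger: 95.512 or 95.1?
95.512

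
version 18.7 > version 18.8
False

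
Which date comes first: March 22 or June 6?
March 22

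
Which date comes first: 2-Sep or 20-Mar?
20-Mar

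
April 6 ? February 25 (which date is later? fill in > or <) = >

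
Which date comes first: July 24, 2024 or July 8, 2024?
July 8, 2024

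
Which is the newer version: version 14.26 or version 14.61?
version 14.61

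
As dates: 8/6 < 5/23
False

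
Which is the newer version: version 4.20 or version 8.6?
version 8.6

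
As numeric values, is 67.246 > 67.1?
True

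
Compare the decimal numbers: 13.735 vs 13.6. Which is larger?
13.735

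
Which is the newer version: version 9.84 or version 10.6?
version 10.6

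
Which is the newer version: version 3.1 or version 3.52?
version 3.52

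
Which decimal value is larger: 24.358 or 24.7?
24.7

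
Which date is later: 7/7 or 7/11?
7/11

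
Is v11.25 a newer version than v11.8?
Yes. Version numbers are compared segment by segment as integers, not as decimals: minor version 25 > 8, so v11.25 > v11.8 (even though the decimal 11.25 < 11.8).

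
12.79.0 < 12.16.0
False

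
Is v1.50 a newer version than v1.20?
Yes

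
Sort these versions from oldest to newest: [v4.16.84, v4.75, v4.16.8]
[v4.16.8, v4.16.84, v4.75]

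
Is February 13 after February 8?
Yes. Day 13 comes after day 8 in February — this is a date comparison, not a decimal one (the decimal 2.13 would be smaller than 2.8).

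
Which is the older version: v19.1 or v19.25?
v19.1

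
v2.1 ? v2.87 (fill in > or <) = <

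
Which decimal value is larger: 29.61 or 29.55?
29.61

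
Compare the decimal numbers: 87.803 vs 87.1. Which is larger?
87.803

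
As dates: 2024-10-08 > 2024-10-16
False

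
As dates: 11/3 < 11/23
True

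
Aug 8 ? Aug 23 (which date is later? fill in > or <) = <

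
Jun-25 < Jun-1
False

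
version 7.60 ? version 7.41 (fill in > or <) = >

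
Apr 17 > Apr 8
True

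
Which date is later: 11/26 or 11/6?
11/26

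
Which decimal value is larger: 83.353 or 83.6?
83.6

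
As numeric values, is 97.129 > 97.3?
False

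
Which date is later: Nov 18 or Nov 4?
Nov 18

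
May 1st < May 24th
True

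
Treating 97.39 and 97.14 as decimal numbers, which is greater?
97.39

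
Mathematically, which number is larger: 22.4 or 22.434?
22.434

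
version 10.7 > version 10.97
False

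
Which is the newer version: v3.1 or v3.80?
v3.80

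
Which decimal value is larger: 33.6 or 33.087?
33.6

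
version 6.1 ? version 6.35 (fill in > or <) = <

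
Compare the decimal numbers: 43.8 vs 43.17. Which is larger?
43.8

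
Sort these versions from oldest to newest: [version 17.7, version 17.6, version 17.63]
[version 17.6, version 17.7, version 17.63]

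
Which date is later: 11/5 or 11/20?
11/20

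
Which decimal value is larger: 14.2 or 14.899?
14.899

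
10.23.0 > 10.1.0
True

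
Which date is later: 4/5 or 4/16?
4/16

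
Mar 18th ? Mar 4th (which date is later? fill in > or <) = >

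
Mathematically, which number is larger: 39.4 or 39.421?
39.421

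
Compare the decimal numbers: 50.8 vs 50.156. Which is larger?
50.8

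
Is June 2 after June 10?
No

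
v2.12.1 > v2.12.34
False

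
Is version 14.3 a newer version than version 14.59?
No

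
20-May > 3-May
True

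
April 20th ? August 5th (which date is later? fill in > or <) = <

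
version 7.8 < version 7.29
True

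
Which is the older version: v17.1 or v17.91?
v17.1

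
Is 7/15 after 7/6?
Yes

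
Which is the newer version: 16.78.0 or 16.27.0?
16.78.0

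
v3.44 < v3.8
False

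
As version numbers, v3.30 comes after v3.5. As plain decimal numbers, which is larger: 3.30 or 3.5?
3.5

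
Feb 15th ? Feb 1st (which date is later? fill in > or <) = >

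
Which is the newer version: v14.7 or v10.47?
v14.7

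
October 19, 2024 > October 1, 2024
True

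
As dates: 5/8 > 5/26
False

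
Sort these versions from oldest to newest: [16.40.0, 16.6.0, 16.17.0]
[16.6.0, 16.17.0, 16.40.0]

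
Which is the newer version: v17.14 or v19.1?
v19.1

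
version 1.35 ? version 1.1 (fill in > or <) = >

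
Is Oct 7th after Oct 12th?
No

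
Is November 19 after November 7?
Yes. Day 19 comes after day 7 in November — this is a date comparison, not a decimal one (the decimal 11.19 would be smaller than 11.7).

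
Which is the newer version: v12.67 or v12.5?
v12.67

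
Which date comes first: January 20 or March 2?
January 20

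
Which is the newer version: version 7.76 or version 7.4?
version 7.76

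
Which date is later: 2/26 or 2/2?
2/26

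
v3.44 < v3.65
True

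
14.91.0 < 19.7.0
True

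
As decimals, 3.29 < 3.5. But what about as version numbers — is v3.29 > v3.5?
True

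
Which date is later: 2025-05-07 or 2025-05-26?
2025-05-26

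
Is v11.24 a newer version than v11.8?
Yes. Version numbers are compared segment by segment as integers, not as decimals: minor version 24 > 8, so v11.24 > v11.8 (even though the decimal 11.24 < 11.8).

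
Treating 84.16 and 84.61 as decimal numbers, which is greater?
84.61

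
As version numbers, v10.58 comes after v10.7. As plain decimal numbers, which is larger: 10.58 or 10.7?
10.7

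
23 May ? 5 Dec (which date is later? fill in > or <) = <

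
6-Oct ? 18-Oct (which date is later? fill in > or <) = <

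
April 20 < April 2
False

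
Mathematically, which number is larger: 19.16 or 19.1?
19.16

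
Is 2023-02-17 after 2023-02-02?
Yes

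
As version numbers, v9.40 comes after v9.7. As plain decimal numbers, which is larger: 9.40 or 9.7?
9.7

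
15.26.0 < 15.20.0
False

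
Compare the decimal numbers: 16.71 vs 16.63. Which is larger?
16.71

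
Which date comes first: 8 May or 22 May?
8 May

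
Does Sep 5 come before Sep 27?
Yes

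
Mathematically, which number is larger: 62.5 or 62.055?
62.5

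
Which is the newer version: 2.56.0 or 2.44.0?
2.56.0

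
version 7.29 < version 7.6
False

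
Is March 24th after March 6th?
Yes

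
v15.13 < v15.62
True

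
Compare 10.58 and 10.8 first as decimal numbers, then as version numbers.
As decimals: 10.58 < 10.8. As versions: v10.58 > v10.8 (minor version 58 > 8).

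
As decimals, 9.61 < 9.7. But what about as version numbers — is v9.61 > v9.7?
True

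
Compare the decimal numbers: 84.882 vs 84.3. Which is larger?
84.882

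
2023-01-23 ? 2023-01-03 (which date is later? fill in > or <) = >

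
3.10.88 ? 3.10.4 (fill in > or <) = >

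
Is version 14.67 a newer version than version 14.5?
Yes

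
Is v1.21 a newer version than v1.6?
Yes. Version numbers are compared segment by segment as integers, not as decimals: minor version 21 > 6, so v1.21 > v1.6 (even though the decimal 1.21 < 1.6).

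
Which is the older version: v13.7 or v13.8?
v13.7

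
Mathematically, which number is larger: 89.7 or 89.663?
89.7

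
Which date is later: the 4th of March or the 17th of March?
the 17th of March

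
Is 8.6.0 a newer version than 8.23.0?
No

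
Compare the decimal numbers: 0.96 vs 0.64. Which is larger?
0.96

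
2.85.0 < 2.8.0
False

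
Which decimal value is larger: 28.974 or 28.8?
28.974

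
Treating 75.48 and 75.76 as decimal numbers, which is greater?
75.76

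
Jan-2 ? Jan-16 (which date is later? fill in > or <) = <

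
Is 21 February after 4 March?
No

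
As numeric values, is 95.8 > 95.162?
True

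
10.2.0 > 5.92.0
True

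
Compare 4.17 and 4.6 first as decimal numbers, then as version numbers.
As decimals: 4.17 < 4.6. As versions: v4.17 > v4.6 (minor version 17 > 6).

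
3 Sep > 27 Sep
False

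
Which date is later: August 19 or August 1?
August 19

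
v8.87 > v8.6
True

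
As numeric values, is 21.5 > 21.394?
True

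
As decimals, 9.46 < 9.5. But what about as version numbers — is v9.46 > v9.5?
True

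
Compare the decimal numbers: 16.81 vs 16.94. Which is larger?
16.94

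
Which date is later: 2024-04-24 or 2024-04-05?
2024-04-24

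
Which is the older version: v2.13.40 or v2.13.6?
v2.13.6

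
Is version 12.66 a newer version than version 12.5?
Yes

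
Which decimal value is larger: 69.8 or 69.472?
69.8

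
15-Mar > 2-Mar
True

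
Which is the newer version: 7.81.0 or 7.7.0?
7.81.0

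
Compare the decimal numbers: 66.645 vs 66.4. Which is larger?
66.645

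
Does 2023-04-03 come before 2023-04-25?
Yes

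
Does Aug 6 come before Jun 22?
No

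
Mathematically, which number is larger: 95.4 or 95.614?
95.614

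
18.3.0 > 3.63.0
True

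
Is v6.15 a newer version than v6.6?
Yes. Version numbers are compared segment by segment as integers, not as decimals: minor version 15 > 6, so v6.15 > v6.6 (even though the decimal 6.15 < 6.6).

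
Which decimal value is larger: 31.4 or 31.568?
31.568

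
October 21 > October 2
True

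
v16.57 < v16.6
False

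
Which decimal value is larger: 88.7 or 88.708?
88.708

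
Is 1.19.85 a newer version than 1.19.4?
Yes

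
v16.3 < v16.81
True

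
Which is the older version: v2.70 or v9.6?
v2.70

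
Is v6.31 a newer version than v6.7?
Yes. Version numbers are compared segment by segment as integers, not as decimals: minor version 31 > 7, so v6.31 > v6.7 (even though the decimal 6.31 < 6.7).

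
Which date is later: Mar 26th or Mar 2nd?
Mar 26th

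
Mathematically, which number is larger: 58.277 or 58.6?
58.6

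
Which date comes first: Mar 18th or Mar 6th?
Mar 6th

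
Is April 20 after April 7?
Yes. Day 20 comes after day 7 in April — this is a date comparison, not a decimal one (the decimal 4.20 would be smaller than 4.7).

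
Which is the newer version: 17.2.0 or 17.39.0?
17.39.0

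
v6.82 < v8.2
True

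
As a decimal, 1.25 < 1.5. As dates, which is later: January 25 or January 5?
January 25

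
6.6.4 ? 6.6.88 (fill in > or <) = <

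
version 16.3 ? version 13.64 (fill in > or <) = >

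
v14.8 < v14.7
False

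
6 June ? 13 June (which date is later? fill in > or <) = <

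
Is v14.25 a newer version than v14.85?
No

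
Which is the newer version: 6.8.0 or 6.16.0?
6.16.0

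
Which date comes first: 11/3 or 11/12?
11/3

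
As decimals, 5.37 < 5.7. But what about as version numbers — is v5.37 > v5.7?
True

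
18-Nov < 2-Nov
False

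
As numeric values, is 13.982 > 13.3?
True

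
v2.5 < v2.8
True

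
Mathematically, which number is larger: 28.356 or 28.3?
28.356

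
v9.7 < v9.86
True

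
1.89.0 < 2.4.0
True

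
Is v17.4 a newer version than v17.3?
Yes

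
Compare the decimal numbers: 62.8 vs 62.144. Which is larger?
62.8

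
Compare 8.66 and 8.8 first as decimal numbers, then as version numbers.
As decimals: 8.66 < 8.8. As versions: v8.66 > v8.8 (minor version 66 > 8).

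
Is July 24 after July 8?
Yes. Day 24 comes after day 8 in July — this is a date comparison, not a decimal one (the decimal 7.24 would be smaller than 7.8).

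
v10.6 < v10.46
True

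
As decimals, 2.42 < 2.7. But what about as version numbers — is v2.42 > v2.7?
True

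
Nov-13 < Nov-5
False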